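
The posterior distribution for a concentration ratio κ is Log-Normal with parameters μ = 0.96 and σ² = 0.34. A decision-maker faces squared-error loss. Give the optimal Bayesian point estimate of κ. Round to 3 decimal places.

3.096

Mode = exp(μ − σ²) = exp(0.62) = 1.859.
Mean = exp(μ + σ²/2) = exp(1.130) = 3.096.
Squared-error loss ⇒ the optimal estimator is the posterior mean.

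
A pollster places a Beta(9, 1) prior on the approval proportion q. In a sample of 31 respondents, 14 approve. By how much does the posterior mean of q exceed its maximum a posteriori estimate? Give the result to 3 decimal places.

Posterior: Beta(9+14, 1+17) = Beta(23, 18).
Mode = (23−1)/(23+18−2) = 22/39 = 0.564.
Mean = 23/(23+18) = 23/41 = 0.561.
Difference = 0.561 − 0.564 = -0.003.

-0.003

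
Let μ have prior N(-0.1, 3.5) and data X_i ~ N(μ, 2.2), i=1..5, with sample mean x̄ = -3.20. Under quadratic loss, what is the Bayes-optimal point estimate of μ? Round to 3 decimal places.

Posterior for μ is Normal. Precision-weighted mean: (1/3.5·-0.1 + 5/2.2·-3.20) / (1/3.5 + 5/2.2) = -2.854.
A Normal posterior is symmetric, so mode = mean.
Quadratic loss ⇒ the optimal estimator is the posterior mean.

-2.854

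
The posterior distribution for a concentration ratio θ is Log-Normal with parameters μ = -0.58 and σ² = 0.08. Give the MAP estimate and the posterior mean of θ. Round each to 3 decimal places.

Mode = exp(μ − σ²) = exp(-0.66) = 0.517.
Mean = exp(μ + σ²/2) = exp(-0.540) = 0.583.
Right-skewed posterior ⇒ mode < mean.

MAP = 0.517, posterior mean = 0.583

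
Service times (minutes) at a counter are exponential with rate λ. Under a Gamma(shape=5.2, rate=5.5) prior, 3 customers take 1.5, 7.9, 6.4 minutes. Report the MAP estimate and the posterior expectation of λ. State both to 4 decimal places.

Σ times = 15.8. Posterior: Gamma(shape = 5.2+3 = 8.2, rate = 5.5+15.8 = 21.3).
Mode = (α−1)/β = 7.2/21.3 = 0.3380.
Mean = α/β = 8.2/21.3 = 0.3850.

MAP: 0.3380. Posterior mean: 0.3850.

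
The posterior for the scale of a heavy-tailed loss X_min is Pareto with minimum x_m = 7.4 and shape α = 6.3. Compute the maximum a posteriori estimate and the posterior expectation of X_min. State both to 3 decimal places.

MAP = 7.400; posterior mean = 8.796

The Pareto density is strictly decreasing on [x_m, ∞), so the mode is x_m = 7.400.
Mean = α·x_m/(α−1) = 6.3·7.4/5.3 = 8.796.
Mean > mode: the posterior has a right tail.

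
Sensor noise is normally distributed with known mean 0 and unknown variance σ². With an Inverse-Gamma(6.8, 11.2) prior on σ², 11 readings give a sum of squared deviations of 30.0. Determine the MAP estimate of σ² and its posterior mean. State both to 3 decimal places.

Posterior: Inverse-Gamma(shape = 6.8+11/2 = 12.3, scale = 11.2+30.0/2 = 26.2).
Mode = β/(α+1) = 26.2/13.3 = 1.970.
Mean = β/(α−1) = 26.2/11.3 = 2.319.

MAP = 1.970, posterior mean = 2.319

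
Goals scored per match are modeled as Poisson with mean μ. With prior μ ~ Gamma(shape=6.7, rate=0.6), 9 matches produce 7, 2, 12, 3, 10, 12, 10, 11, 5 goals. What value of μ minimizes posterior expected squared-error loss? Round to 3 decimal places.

8.198

Σ counts = 72. Posterior: Gamma(shape = 6.7+72 = 78.7, rate = 0.6+9 = 9.6).
Mode = (α−1)/β = 77.7/9.6 = 8.094.
Mean = α/β = 78.7/9.6 = 8.198.
Squared-error loss ⇒ the optimal estimator is the posterior mean.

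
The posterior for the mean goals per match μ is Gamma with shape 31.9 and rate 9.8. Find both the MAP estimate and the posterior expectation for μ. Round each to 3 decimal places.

MAP: 3.153. Posterior mean: 3.255.

Mode = (α−1)/β = 30.9/9.8 = 3.153.
Mean = α/β = 31.9/9.8 = 3.255.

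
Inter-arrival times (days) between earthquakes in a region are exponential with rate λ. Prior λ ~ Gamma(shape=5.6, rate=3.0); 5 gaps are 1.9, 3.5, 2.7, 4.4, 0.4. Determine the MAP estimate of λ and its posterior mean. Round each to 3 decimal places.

Σ times = 12.9. Posterior: Gamma(shape = 5.6+5 = 10.6, rate = 3.0+12.9 = 15.9).
Mode = (α−1)/β = 9.6/15.9 = 0.604.
Mean = α/β = 10.6/15.9 = 0.667.

MAP = 0.604; posterior mean = 0.667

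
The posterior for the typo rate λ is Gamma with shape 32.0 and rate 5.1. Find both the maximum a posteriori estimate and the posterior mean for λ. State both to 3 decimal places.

Mode = (α−1)/β = 31.0/5.1 = 6.078.
Mean = α/β = 32.0/5.1 = 6.275.
The mean is pulled above the mode by the posterior's right skew.

MAP: 6.078. Posterior mean: 6.275.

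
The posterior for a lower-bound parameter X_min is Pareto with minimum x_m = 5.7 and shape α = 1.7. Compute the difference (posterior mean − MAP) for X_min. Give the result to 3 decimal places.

The Pareto density is strictly decreasing on [x_m, ∞), so the mode is x_m = 5.700.
Mean = α·x_m/(α−1) = 1.7·5.7/0.7 = 13.843.
Difference = 13.843 − 5.700 = 8.143.
Right-skewed posterior ⇒ mode < mean.

8.143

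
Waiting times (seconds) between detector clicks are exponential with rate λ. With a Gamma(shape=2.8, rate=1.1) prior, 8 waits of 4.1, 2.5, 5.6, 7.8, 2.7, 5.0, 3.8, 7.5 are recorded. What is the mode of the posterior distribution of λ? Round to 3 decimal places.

Σ times = 39.0. Posterior: Gamma(shape = 2.8+8 = 10.8, rate = 1.1+39.0 = 40.1).
Mode = (α−1)/β = 9.8/40.1 = 0.244.
Mean = α/β = 10.8/40.1 = 0.269.
This is the posterior mode — the MAP estimate.

0.244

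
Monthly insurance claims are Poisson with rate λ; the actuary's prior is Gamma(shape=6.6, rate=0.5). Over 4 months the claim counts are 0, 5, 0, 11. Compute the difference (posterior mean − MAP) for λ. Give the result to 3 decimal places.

0.222

Σ counts = 16. Posterior: Gamma(shape = 6.6+16 = 22.6, rate = 0.5+4 = 4.5).
Mode = (α−1)/β = 21.6/4.5 = 4.800.
Mean = α/β = 22.6/4.5 = 5.022.
Difference = 5.022 − 4.800 = 0.222.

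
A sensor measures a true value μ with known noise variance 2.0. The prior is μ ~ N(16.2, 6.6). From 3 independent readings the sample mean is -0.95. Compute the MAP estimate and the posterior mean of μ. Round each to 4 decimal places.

Posterior for μ is Normal. Precision-weighted mean: (1/6.6·16.2 + 3/2.0·-0.95) / (1/6.6 + 3/2.0) = 0.6234.
A Normal posterior is symmetric, so mode = mean.

MAP = 0.6234; posterior mean = 0.6234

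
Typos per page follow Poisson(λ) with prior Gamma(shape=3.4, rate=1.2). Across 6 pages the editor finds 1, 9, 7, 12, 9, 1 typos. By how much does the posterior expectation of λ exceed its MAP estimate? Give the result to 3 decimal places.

Σ counts = 39. Posterior: Gamma(shape = 3.4+39 = 42.4, rate = 1.2+6 = 7.2).
Mode = (α−1)/β = 41.4/7.2 = 5.750.
Mean = α/β = 42.4/7.2 = 5.889.
Difference = 5.889 − 5.750 = 0.139.

0.139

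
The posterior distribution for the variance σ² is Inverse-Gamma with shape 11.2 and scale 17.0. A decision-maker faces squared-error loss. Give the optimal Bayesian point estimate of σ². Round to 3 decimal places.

Mode = β/(α+1) = 17.0/12.2 = 1.393.
Mean = β/(α−1) = 17.0/10.2 = 1.667.
Squared-error loss ⇒ the optimal estimator is the posterior mean.

1.667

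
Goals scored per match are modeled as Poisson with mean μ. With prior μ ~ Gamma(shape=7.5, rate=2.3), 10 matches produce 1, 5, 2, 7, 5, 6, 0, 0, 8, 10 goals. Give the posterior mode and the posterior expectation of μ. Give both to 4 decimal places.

MAP = 4.1057, posterior mean = 4.1870

Σ counts = 44. Posterior: Gamma(shape = 7.5+44 = 51.5, rate = 2.3+10 = 12.3).
Mode = (α−1)/β = 50.5/12.3 = 4.1057.
Mean = α/β = 51.5/12.3 = 4.1870.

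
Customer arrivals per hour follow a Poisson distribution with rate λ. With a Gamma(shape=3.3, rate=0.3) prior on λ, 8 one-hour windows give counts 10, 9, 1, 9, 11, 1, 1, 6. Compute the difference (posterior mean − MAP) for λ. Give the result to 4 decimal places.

0.1205

Σ counts = 48. Posterior: Gamma(shape = 3.3+48 = 51.3, rate = 0.3+8 = 8.3).
Mode = (α−1)/β = 50.3/8.3 = 6.0602.
Mean = α/β = 51.3/8.3 = 6.1807.
Difference = 6.1807 − 6.0602 = 0.1205.
Mean > mode: the posterior has a right tail.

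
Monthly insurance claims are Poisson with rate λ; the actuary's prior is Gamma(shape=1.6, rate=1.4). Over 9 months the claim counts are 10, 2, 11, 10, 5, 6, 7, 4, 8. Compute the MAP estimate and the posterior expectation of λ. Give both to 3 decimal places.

Σ counts = 63. Posterior: Gamma(shape = 1.6+63 = 64.6, rate = 1.4+9 = 10.4).
Mode = (α−1)/β = 63.6/10.4 = 6.115.
Mean = α/β = 64.6/10.4 = 6.212.
Mean > mode: the posterior has a right tail.

MAP = 6.115, posterior mean = 6.212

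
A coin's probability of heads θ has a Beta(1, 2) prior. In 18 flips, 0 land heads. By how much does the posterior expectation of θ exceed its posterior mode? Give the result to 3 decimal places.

Posterior: Beta(1+0, 2+18) = Beta(1, 20).
Since α = 1 ≤ 1 and β > 1, the Beta density is monotone decreasing on [0,1]; the mode is at 0.
Mean = 1/(1+20) = 0.048.
Difference = 0.048 − 0.000 = 0.048.
The mean is pulled above the mode by the posterior's right skew.

0.048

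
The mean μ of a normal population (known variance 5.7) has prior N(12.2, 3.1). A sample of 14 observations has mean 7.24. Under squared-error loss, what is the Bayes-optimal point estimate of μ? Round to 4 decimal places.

Posterior for μ is Normal. Precision-weighted mean: (1/3.1·12.2 + 14/5.7·7.24) / (1/3.1 + 14/5.7) = 7.8158.
A Normal posterior is symmetric, so mode = mean.
Squared-error loss ⇒ the optimal estimator is the posterior mean.

7.8158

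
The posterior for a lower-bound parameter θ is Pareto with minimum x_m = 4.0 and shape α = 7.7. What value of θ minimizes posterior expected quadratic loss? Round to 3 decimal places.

4.597

The Pareto density is strictly decreasing on [x_m, ∞), so the mode is x_m = 4.000.
Mean = α·x_m/(α−1) = 7.7·4.0/6.7 = 4.597.
Quadratic loss ⇒ the optimal estimator is the posterior mean.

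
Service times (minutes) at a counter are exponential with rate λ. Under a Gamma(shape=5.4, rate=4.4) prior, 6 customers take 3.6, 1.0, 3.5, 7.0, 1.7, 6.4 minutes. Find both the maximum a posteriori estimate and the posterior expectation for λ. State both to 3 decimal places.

Σ times = 23.2. Posterior: Gamma(shape = 5.4+6 = 11.4, rate = 4.4+23.2 = 27.6).
Mode = (α−1)/β = 10.4/27.6 = 0.377.
Mean = α/β = 11.4/27.6 = 0.413.

λ_MAP = 0.377, E[λ|data] = 0.413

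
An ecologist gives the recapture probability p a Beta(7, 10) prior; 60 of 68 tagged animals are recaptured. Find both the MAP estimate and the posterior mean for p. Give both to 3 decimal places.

p_MAP = 0.795, E[p|data] = 0.788

Posterior: Beta(7+60, 10+8) = Beta(67, 18).
Mode = (67−1)/(67+18−2) = 66/83 = 0.795.
Mean = 67/(67+18) = 67/85 = 0.788.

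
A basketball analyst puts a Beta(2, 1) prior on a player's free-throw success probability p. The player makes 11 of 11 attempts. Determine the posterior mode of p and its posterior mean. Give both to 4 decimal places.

Posterior: Beta(2+11, 1+0) = Beta(13, 1).
Since β = 1 ≤ 1 and α > 1, the Beta density is monotone increasing on [0,1]; the mode is at 1.
Mean = 13/(13+1) = 0.9286.
The posterior is left-skewed, so the mode exceeds the mean.

MAP = 1.0000, posterior mean = 0.9286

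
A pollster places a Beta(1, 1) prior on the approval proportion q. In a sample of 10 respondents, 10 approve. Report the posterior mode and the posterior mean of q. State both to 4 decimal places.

posterior mode = 1.0000, posterior mean = 0.9167

Posterior: Beta(1+10, 1+0) = Beta(11, 1).
Since β = 1 ≤ 1 and α > 1, the Beta density is monotone increasing on [0,1]; the mode is at 1.
Mean = 11/(11+1) = 0.9167.
The mean is pulled below the mode by the posterior's left skew.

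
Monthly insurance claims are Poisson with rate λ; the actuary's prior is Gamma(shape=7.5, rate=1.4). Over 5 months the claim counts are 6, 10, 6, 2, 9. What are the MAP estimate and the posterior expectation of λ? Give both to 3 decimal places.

MAP: 6.172. Posterior mean: 6.328.

Σ counts = 33. Posterior: Gamma(shape = 7.5+33 = 40.5, rate = 1.4+5 = 6.4).
Mode = (α−1)/β = 39.5/6.4 = 6.172.
Mean = α/β = 40.5/6.4 = 6.328.
Mean > mode: the posterior has a right tail.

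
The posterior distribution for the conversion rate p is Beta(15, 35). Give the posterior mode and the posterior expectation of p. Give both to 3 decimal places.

Mode = (15−1)/(15+35−2) = 14/48 = 0.292.
Mean = 15/(15+35) = 15/50 = 0.300.

posterior mode = 0.292, posterior expectation = 0.300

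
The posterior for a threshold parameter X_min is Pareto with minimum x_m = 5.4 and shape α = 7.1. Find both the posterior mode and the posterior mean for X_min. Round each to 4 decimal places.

MAP: 5.4000. Posterior mean: 6.2852.

The Pareto density is strictly decreasing on [x_m, ∞), so the mode is x_m = 5.4000.
Mean = α·x_m/(α−1) = 7.1·5.4/6.1 = 6.2852.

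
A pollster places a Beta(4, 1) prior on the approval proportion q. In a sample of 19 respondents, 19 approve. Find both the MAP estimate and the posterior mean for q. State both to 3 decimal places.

Posterior: Beta(4+19, 1+0) = Beta(23, 1).
Since β = 1 ≤ 1 and α > 1, the Beta density is monotone increasing on [0,1]; the mode is at 1.
Mean = 23/(23+1) = 0.958.
Left-skewed posterior ⇒ mean < mode.

q_MAP = 1.000, E[q|data] = 0.958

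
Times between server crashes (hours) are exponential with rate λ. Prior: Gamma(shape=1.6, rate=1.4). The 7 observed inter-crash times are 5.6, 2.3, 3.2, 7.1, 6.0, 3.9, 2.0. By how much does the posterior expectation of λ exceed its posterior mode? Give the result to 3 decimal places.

Σ times = 30.1. Posterior: Gamma(shape = 1.6+7 = 8.6, rate = 1.4+30.1 = 31.5).
Mode = (α−1)/β = 7.6/31.5 = 0.241.
Mean = α/β = 8.6/31.5 = 0.273.
Difference = 0.273 − 0.241 = 0.032.

0.032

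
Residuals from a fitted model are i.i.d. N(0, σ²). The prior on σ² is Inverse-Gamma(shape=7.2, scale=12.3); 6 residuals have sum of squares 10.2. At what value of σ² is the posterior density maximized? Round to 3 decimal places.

Posterior: Inverse-Gamma(shape = 7.2+6/2 = 10.2, scale = 12.3+10.2/2 = 17.4).
Mode = β/(α+1) = 17.4/11.2 = 1.554.
Mean = β/(α−1) = 17.4/9.2 = 1.891.
This is the posterior mode — the MAP estimate.

1.554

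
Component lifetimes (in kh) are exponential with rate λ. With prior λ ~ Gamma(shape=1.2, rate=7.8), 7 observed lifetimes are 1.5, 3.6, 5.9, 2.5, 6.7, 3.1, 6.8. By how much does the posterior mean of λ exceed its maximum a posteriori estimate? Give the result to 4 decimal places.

0.0264

Σ times = 30.1. Posterior: Gamma(shape = 1.2+7 = 8.2, rate = 7.8+30.1 = 37.9).
Mode = (α−1)/β = 7.2/37.9 = 0.1900.
Mean = α/β = 8.2/37.9 = 0.2164.
Difference = 0.2164 − 0.1900 = 0.0264.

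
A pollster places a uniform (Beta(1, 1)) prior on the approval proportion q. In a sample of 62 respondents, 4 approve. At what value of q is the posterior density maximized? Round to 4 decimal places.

0.0645

Posterior: Beta(1+4, 1+58) = Beta(5, 59).
Mode = (5−1)/(5+59−2) = 4/62 = 0.0645.
Mean = 5/(5+59) = 5/64 = 0.0781.
This is the posterior mode — the MAP estimate.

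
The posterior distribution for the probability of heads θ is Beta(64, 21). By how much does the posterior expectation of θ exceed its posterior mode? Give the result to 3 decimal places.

Mode = (64−1)/(64+21−2) = 63/83 = 0.759.
Mean = 64/(64+21) = 64/85 = 0.753.
Difference = 0.753 − 0.759 = -0.006.

-0.006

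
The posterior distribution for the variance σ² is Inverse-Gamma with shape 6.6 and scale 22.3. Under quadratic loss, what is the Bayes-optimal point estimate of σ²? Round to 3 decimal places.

3.982

Mode = β/(α+1) = 22.3/7.6 = 2.934.
Mean = β/(α−1) = 22.3/5.6 = 3.982.
Quadratic loss ⇒ the optimal estimator is the posterior mean.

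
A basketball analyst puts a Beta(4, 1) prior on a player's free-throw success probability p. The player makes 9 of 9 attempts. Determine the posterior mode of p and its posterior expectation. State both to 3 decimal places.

Posterior: Beta(4+9, 1+0) = Beta(13, 1).
Since β = 1 ≤ 1 and α > 1, the Beta density is monotone increasing on [0,1]; the mode is at 1.
Mean = 13/(13+1) = 0.929.

MAP = 1.000; posterior mean = 0.929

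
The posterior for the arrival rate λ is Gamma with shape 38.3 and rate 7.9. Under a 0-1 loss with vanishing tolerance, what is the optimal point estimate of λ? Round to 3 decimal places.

4.722

Mode = (α−1)/β = 37.3/7.9 = 4.722.
Mean = α/β = 38.3/7.9 = 4.848.
This is the posterior mode — the MAP estimate.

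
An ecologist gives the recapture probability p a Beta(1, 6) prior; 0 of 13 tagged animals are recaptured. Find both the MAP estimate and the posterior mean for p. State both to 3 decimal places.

Posterior: Beta(1+0, 6+13) = Beta(1, 19).
Since α = 1 ≤ 1 and β > 1, the Beta density is monotone decreasing on [0,1]; the mode is at 0.
Mean = 1/(1+19) = 0.050.

MAP: 0.000. Posterior mean: 0.050.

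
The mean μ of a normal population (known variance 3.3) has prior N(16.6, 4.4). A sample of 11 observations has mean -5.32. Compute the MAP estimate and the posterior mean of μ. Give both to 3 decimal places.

Posterior for μ is Normal. Precision-weighted mean: (1/4.4·16.6 + 11/3.3·-5.32) / (1/4.4 + 11/3.3) = -3.921.
A Normal posterior is symmetric, so mode = mean.

MAP: -3.921. Posterior mean: -3.921.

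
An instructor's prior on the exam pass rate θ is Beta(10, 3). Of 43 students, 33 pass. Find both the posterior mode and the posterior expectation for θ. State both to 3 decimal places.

Posterior: Beta(10+33, 3+10) = Beta(43, 13).
Mode = (43−1)/(43+13−2) = 42/54 = 0.778.
Mean = 43/(43+13) = 43/56 = 0.768.
The posterior is left-skewed, so the mode exceeds the mean.

MAP: 0.778. Posterior mean: 0.768.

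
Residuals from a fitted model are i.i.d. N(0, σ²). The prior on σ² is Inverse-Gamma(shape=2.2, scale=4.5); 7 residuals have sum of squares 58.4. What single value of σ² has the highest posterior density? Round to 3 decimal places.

5.030

Posterior: Inverse-Gamma(shape = 2.2+7/2 = 5.7, scale = 4.5+58.4/2 = 33.7).
Mode = β/(α+1) = 33.7/6.7 = 5.030.
Mean = β/(α−1) = 33.7/4.7 = 7.170.
This is the posterior mode — the MAP estimate.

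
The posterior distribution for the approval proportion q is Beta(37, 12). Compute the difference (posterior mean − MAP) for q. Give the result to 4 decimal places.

Mode = (37−1)/(37+12−2) = 36/47 = 0.7660.
Mean = 37/(37+12) = 37/49 = 0.7551.
Difference = 0.7551 − 0.7660 = -0.0109.
Left-skewed posterior ⇒ mean < mode.

-0.0109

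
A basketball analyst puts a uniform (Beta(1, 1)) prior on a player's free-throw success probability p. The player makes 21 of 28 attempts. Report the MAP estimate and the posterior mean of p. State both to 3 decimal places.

Posterior: Beta(1+21, 1+7) = Beta(22, 8).
Mode = (22−1)/(22+8−2) = 21/28 = 0.750.
With a flat prior the MAP equals the MLE, 21/28.
Mean = 22/(22+8) = 22/30 = 0.733.

MAP = 0.750, posterior mean = 0.733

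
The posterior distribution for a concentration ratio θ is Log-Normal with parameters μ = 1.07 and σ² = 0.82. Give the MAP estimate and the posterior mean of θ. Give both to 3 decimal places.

MAP = 1.284, posterior mean = 4.393

Mode = exp(μ − σ²) = exp(0.25) = 1.284.
Mean = exp(μ + σ²/2) = exp(1.480) = 4.393.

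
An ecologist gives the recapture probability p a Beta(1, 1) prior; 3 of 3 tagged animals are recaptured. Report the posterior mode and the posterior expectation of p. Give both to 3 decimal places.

MAP = 1.000, posterior mean = 0.800

Posterior: Beta(1+3, 1+0) = Beta(4, 1).
Since β = 1 ≤ 1 and α > 1, the Beta density is monotone increasing on [0,1]; the mode is at 1.
Mean = 4/(4+1) = 0.800.
The posterior is left-skewed, so the mode exceeds the mean.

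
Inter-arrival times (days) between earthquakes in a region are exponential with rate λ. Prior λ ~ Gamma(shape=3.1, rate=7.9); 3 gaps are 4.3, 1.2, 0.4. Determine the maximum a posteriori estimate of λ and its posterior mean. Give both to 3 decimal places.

MAP: 0.370. Posterior mean: 0.442.

Σ times = 5.9. Posterior: Gamma(shape = 3.1+3 = 6.1, rate = 7.9+5.9 = 13.8).
Mode = (α−1)/β = 5.1/13.8 = 0.370.
Mean = α/β = 6.1/13.8 = 0.442.
Right-skewed posterior ⇒ mode < mean.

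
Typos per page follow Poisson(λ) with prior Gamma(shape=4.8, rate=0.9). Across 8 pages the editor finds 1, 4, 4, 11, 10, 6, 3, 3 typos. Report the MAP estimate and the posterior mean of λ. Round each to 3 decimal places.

Σ counts = 42. Posterior: Gamma(shape = 4.8+42 = 46.8, rate = 0.9+8 = 8.9).
Mode = (α−1)/β = 45.8/8.9 = 5.146.
Mean = α/β = 46.8/8.9 = 5.258.
Mean > mode: the posterior has a right tail.

MAP estimate = 5.146, posterior mean = 5.258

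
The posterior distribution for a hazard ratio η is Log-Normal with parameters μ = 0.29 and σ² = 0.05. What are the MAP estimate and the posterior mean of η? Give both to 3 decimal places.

Mode = exp(μ − σ²) = exp(0.24) = 1.271.
Mean = exp(μ + σ²/2) = exp(0.315) = 1.370.
Right-skewed posterior ⇒ mode < mean.

MAP: 1.271. Posterior mean: 1.370.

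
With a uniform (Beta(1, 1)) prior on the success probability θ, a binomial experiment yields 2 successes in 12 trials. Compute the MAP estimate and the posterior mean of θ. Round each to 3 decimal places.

θ_MAP = 0.167, E[θ|data] = 0.214

Posterior: Beta(1+2, 1+10) = Beta(3, 11).
Mode = (3−1)/(3+11−2) = 2/12 = 0.167.
With a flat prior the MAP equals the MLE, 2/12.
Mean = 3/(3+11) = 3/14 = 0.214.
Mean > mode: the posterior has a right tail.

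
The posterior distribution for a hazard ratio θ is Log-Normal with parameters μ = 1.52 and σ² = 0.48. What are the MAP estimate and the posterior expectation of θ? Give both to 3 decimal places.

MAP: 2.829. Posterior mean: 5.812.

Mode = exp(μ − σ²) = exp(1.04) = 2.829.
Mean = exp(μ + σ²/2) = exp(1.760) = 5.812.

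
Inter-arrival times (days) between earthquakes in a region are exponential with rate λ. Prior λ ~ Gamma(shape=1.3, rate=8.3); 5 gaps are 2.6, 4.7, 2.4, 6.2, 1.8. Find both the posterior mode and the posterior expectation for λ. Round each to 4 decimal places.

posterior mode = 0.2038, posterior expectation = 0.2423

Σ times = 17.7. Posterior: Gamma(shape = 1.3+5 = 6.3, rate = 8.3+17.7 = 26.0).
Mode = (α−1)/β = 5.3/26.0 = 0.2038.
Mean = α/β = 6.3/26.0 = 0.2423.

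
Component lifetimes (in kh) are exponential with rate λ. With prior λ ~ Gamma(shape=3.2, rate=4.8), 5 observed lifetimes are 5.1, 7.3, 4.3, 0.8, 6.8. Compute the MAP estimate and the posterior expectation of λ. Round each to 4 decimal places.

MAP estimate = 0.2474, posterior expectation = 0.2818

Σ times = 24.3. Posterior: Gamma(shape = 3.2+5 = 8.2, rate = 4.8+24.3 = 29.1).
Mode = (α−1)/β = 7.2/29.1 = 0.2474.
Mean = α/β = 8.2/29.1 = 0.2818.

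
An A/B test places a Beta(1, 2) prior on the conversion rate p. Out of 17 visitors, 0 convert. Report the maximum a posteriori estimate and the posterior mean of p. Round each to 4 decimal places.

Posterior: Beta(1+0, 2+17) = Beta(1, 19).
Since α = 1 ≤ 1 and β > 1, the Beta density is monotone decreasing on [0,1]; the mode is at 0.
Mean = 1/(1+19) = 0.0500.
Right-skewed posterior ⇒ mode < mean.

maximum a posteriori estimate = 0.0000, posterior mean = 0.0500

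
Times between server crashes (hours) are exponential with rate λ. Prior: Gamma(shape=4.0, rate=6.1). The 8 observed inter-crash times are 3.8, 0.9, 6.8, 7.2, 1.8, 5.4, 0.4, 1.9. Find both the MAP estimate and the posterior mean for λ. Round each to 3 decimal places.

Σ times = 28.2. Posterior: Gamma(shape = 4.0+8 = 12.0, rate = 6.1+28.2 = 34.3).
Mode = (α−1)/β = 11.0/34.3 = 0.321.
Mean = α/β = 12.0/34.3 = 0.350.

λ_MAP = 0.321, E[λ|data] = 0.350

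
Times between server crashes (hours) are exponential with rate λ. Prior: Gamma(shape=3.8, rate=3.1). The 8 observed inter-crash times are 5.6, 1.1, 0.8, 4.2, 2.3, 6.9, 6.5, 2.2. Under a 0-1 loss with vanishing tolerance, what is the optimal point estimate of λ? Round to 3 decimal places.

0.330

Σ times = 29.6. Posterior: Gamma(shape = 3.8+8 = 11.8, rate = 3.1+29.6 = 32.7).
Mode = (α−1)/β = 10.8/32.7 = 0.330.
Mean = α/β = 11.8/32.7 = 0.361.
This is the posterior mode — the MAP estimate.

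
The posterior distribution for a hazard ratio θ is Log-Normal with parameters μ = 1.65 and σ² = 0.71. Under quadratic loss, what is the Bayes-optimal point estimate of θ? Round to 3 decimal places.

7.426

Mode = exp(μ − σ²) = exp(0.94) = 2.560.
Mean = exp(μ + σ²/2) = exp(2.005) = 7.426.
Quadratic loss ⇒ the optimal estimator is the posterior mean.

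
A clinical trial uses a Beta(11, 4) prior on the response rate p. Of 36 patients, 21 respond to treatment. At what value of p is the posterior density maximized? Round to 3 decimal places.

0.633

Posterior: Beta(11+21, 4+15) = Beta(32, 19).
Mode = (32−1)/(32+19−2) = 31/49 = 0.633.
Mean = 32/(32+19) = 32/51 = 0.627.
This is the posterior mode — the MAP estimate.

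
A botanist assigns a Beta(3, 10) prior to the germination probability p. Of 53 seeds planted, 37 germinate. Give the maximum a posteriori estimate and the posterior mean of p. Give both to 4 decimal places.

Posterior: Beta(3+37, 10+16) = Beta(40, 26).
Mode = (40−1)/(40+26−2) = 39/64 = 0.6094.
Mean = 40/(40+26) = 40/66 = 0.6061.
The mean is pulled below the mode by the posterior's left skew.

p_MAP = 0.6094, E[p|data] = 0.6061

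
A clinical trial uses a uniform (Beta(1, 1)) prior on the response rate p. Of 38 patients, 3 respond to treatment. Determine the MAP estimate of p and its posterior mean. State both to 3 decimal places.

Posterior: Beta(1+3, 1+35) = Beta(4, 36).
Mode = (4−1)/(4+36−2) = 3/38 = 0.079.
Mean = 4/(4+36) = 4/40 = 0.100.

MAP = 0.079; posterior mean = 0.100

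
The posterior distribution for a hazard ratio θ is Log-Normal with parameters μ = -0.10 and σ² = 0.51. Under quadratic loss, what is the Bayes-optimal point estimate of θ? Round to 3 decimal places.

1.168

Mode = exp(μ − σ²) = exp(-0.61) = 0.543.
Mean = exp(μ + σ²/2) = exp(0.155) = 1.168.
Quadratic loss ⇒ the optimal estimator is the posterior mean.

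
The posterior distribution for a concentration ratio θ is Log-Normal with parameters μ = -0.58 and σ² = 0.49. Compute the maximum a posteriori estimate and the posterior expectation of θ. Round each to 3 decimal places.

Mode = exp(μ − σ²) = exp(-1.07) = 0.343.
Mean = exp(μ + σ²/2) = exp(-0.335) = 0.715.

θ_MAP = 0.343, E[θ|data] = 0.715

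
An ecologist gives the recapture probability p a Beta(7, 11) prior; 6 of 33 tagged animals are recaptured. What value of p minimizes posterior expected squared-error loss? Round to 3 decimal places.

0.255

Posterior: Beta(7+6, 11+27) = Beta(13, 38).
Mode = (13−1)/(13+38−2) = 12/49 = 0.245.
Mean = 13/(13+38) = 13/51 = 0.255.
Squared-error loss ⇒ the optimal estimator is the posterior mean.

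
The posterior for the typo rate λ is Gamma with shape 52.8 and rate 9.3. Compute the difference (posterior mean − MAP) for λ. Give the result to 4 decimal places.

Mode = (α−1)/β = 51.8/9.3 = 5.5699.
Mean = α/β = 52.8/9.3 = 5.6774.
Difference = 5.6774 − 5.5699 = 0.1075.

0.1075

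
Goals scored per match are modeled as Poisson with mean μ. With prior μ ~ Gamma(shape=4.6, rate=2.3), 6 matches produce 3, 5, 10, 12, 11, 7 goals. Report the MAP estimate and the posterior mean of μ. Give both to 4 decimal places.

Σ counts = 48. Posterior: Gamma(shape = 4.6+48 = 52.6, rate = 2.3+6 = 8.3).
Mode = (α−1)/β = 51.6/8.3 = 6.2169.
Mean = α/β = 52.6/8.3 = 6.3373.

MAP: 6.2169. Posterior mean: 6.3373.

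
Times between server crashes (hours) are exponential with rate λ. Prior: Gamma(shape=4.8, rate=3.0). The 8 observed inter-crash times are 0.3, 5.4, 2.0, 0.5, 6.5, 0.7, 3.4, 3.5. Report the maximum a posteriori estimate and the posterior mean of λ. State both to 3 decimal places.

Σ times = 22.3. Posterior: Gamma(shape = 4.8+8 = 12.8, rate = 3.0+22.3 = 25.3).
Mode = (α−1)/β = 11.8/25.3 = 0.466.
Mean = α/β = 12.8/25.3 = 0.506.
The posterior is right-skewed, so the mean exceeds the mode.

maximum a posteriori estimate = 0.466, posterior mean = 0.506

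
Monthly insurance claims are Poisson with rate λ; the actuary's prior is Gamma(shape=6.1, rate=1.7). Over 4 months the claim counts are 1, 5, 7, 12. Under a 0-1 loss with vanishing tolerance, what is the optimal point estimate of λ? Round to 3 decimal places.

5.281

Σ counts = 25. Posterior: Gamma(shape = 6.1+25 = 31.1, rate = 1.7+4 = 5.7).
Mode = (α−1)/β = 30.1/5.7 = 5.281.
Mean = α/β = 31.1/5.7 = 5.456.
This is the posterior mode — the MAP estimate.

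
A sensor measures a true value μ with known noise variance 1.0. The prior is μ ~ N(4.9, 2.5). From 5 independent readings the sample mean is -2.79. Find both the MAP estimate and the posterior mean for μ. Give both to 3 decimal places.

Posterior for μ is Normal. Precision-weighted mean: (1/2.5·4.9 + 5/1.0·-2.79) / (1/2.5 + 5/1.0) = -2.220.
A Normal posterior is symmetric, so mode = mean.

MAP = -2.220; posterior mean = -2.220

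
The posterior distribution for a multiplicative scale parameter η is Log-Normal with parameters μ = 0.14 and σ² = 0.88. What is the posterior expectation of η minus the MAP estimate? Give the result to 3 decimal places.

Mode = exp(μ − σ²) = exp(-0.74) = 0.477.
Mean = exp(μ + σ²/2) = exp(0.580) = 1.786.
Difference = 1.786 − 0.477 = 1.309.

1.309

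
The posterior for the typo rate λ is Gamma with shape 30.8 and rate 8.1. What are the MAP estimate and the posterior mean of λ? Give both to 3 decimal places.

MAP = 3.679, posterior mean = 3.802

Mode = (α−1)/β = 29.8/8.1 = 3.679.
Mean = α/β = 30.8/8.1 = 3.802.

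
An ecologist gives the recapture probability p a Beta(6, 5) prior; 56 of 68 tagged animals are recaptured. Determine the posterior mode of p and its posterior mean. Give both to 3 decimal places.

Posterior: Beta(6+56, 5+12) = Beta(62, 17).
Mode = (62−1)/(62+17−2) = 61/77 = 0.792.
Mean = 62/(62+17) = 62/79 = 0.785.

posterior mode = 0.792, posterior mean = 0.785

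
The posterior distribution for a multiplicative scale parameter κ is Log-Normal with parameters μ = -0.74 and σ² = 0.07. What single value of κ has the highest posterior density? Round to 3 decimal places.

0.445

Mode = exp(μ − σ²) = exp(-0.81) = 0.445.
Mean = exp(μ + σ²/2) = exp(-0.705) = 0.494.
This is the posterior mode — the MAP estimate.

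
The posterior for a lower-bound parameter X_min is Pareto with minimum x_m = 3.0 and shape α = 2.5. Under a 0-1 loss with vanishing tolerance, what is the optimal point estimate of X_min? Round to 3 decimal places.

The Pareto density is strictly decreasing on [x_m, ∞), so the mode is x_m = 3.000.
Mean = α·x_m/(α−1) = 2.5·3.0/1.5 = 5.000.
This is the posterior mode — the MAP estimate.

3.000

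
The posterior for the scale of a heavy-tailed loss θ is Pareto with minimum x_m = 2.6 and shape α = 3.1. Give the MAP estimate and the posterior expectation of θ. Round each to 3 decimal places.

The Pareto density is strictly decreasing on [x_m, ∞), so the mode is x_m = 2.600.
Mean = α·x_m/(α−1) = 3.1·2.6/2.1 = 3.838.
The posterior is right-skewed, so the mean exceeds the mode.

MAP estimate = 2.600, posterior expectation = 3.838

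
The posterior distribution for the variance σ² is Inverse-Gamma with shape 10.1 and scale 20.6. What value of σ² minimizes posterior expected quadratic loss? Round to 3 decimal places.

Mode = β/(α+1) = 20.6/11.1 = 1.856.
Mean = β/(α−1) = 20.6/9.1 = 2.264.
Quadratic loss ⇒ the optimal estimator is the posterior mean.

2.264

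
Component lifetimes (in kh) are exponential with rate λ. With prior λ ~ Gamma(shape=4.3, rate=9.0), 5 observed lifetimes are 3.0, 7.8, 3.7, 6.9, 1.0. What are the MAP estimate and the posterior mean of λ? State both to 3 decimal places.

Σ times = 22.4. Posterior: Gamma(shape = 4.3+5 = 9.3, rate = 9.0+22.4 = 31.4).
Mode = (α−1)/β = 8.3/31.4 = 0.264.
Mean = α/β = 9.3/31.4 = 0.296.

MAP: 0.264. Posterior mean: 0.296.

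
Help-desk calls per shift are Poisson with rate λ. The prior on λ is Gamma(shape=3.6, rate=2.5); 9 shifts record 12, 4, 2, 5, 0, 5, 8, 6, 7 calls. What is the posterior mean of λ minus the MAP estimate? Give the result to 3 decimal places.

0.087

Σ counts = 49. Posterior: Gamma(shape = 3.6+49 = 52.6, rate = 2.5+9 = 11.5).
Mode = (α−1)/β = 51.6/11.5 = 4.487.
Mean = α/β = 52.6/11.5 = 4.574.
Difference = 4.574 − 4.487 = 0.087.
The mean is pulled above the mode by the posterior's right skew.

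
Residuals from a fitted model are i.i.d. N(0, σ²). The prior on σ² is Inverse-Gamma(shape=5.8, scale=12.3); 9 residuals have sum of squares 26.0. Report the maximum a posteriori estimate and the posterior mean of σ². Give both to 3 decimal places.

Posterior: Inverse-Gamma(shape = 5.8+9/2 = 10.3, scale = 12.3+26.0/2 = 25.3).
Mode = β/(α+1) = 25.3/11.3 = 2.239.
Mean = β/(α−1) = 25.3/9.3 = 2.720.
The posterior is right-skewed, so the mean exceeds the mode.

σ²_MAP = 2.239, E[σ²|data] = 2.720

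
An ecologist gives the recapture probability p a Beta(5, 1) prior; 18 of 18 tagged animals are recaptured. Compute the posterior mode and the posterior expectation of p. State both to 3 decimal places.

Posterior: Beta(5+18, 1+0) = Beta(23, 1).
Since β = 1 ≤ 1 and α > 1, the Beta density is monotone increasing on [0,1]; the mode is at 1.
Mean = 23/(23+1) = 0.958.
The mean is pulled below the mode by the posterior's left skew.

MAP = 1.000, posterior mean = 0.958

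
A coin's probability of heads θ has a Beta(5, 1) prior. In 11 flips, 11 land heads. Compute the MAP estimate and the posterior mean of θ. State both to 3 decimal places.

Posterior: Beta(5+11, 1+0) = Beta(16, 1).
Since β = 1 ≤ 1 and α > 1, the Beta density is monotone increasing on [0,1]; the mode is at 1.
Mean = 16/(16+1) = 0.941.

MAP: 1.000. Posterior mean: 0.941.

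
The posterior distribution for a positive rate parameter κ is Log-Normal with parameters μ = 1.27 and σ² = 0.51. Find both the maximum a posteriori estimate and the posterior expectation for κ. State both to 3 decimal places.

Mode = exp(μ − σ²) = exp(0.76) = 2.138.
Mean = exp(μ + σ²/2) = exp(1.525) = 4.595.

maximum a posteriori estimate = 2.138, posterior expectation = 4.595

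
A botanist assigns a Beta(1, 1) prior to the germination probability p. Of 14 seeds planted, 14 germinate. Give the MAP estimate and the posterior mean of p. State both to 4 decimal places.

p_MAP = 1.0000, E[p|data] = 0.9375

Posterior: Beta(1+14, 1+0) = Beta(15, 1).
Since β = 1 ≤ 1 and α > 1, the Beta density is monotone increasing on [0,1]; the mode is at 1.
Mean = 15/(15+1) = 0.9375.
The mean is pulled below the mode by the posterior's left skew.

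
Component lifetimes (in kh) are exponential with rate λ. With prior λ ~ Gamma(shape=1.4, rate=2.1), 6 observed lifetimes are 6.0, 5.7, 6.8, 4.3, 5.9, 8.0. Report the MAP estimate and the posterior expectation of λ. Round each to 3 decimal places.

Σ times = 36.7. Posterior: Gamma(shape = 1.4+6 = 7.4, rate = 2.1+36.7 = 38.8).
Mode = (α−1)/β = 6.4/38.8 = 0.165.
Mean = α/β = 7.4/38.8 = 0.191.

λ_MAP = 0.165, E[λ|data] = 0.191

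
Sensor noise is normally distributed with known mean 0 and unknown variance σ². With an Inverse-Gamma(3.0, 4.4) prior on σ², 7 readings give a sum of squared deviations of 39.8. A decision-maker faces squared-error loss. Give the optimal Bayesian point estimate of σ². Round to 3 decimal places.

Posterior: Inverse-Gamma(shape = 3.0+7/2 = 6.5, scale = 4.4+39.8/2 = 24.3).
Mode = β/(α+1) = 24.3/7.5 = 3.240.
Mean = β/(α−1) = 24.3/5.5 = 4.418.
Squared-error loss ⇒ the optimal estimator is the posterior mean.

4.418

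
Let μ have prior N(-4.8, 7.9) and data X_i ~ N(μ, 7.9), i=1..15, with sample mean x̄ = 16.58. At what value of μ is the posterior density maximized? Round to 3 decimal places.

15.244

Posterior for μ is Normal. Precision-weighted mean: (1/7.9·-4.8 + 15/7.9·16.58) / (1/7.9 + 15/7.9) = 15.244.
A Normal posterior is symmetric, so mode = mean.
This is the posterior mode — the MAP estimate.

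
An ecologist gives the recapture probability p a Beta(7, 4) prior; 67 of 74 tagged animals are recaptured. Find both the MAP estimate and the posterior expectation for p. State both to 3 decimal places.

Posterior: Beta(7+67, 4+7) = Beta(74, 11).
Mode = (74−1)/(74+11−2) = 73/83 = 0.880.
Mean = 74/(74+11) = 74/85 = 0.871.

MAP: 0.880. Posterior mean: 0.871.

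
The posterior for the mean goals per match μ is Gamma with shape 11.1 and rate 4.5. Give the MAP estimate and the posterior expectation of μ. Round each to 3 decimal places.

Mode = (α−1)/β = 10.1/4.5 = 2.244.
Mean = α/β = 11.1/4.5 = 2.467.
The posterior is right-skewed, so the mean exceeds the mode.

MAP = 2.244, posterior mean = 2.467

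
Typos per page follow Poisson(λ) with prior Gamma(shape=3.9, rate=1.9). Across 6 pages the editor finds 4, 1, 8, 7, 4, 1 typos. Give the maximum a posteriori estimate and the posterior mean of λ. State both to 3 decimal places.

Σ counts = 25. Posterior: Gamma(shape = 3.9+25 = 28.9, rate = 1.9+6 = 7.9).
Mode = (α−1)/β = 27.9/7.9 = 3.532.
Mean = α/β = 28.9/7.9 = 3.658.
Right-skewed posterior ⇒ mode < mean.

λ_MAP = 3.532, E[λ|data] = 3.658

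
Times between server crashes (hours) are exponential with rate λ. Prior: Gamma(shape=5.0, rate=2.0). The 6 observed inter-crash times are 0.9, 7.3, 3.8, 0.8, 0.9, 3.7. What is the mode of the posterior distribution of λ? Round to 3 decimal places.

0.515

Σ times = 17.4. Posterior: Gamma(shape = 5.0+6 = 11.0, rate = 2.0+17.4 = 19.4).
Mode = (α−1)/β = 10.0/19.4 = 0.515.
Mean = α/β = 11.0/19.4 = 0.567.
This is the posterior mode — the MAP estimate.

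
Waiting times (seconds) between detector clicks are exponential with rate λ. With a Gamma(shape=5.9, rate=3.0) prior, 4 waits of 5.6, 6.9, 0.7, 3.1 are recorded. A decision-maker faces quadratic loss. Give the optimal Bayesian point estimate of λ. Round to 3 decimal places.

0.513

Σ times = 16.3. Posterior: Gamma(shape = 5.9+4 = 9.9, rate = 3.0+16.3 = 19.3).
Mode = (α−1)/β = 8.9/19.3 = 0.461.
Mean = α/β = 9.9/19.3 = 0.513.
Quadratic loss ⇒ the optimal estimator is the posterior mean.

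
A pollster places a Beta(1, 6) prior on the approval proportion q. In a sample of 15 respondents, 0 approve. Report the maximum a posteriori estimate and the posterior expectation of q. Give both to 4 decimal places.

Posterior: Beta(1+0, 6+15) = Beta(1, 21).
Since α = 1 ≤ 1 and β > 1, the Beta density is monotone decreasing on [0,1]; the mode is at 0.
Mean = 1/(1+21) = 0.0455.

MAP: 0.0000. Posterior mean: 0.0455.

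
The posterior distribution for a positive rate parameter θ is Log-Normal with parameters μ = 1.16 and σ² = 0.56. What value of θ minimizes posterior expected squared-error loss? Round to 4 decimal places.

Mode = exp(μ − σ²) = exp(0.60) = 1.8221.
Mean = exp(μ + σ²/2) = exp(1.440) = 4.2207.
Squared-error loss ⇒ the optimal estimator is the posterior mean.

4.2207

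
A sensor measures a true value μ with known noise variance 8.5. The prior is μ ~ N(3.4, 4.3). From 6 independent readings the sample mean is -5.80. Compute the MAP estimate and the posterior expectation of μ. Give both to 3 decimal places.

MAP = -3.520, posterior mean = -3.520

Posterior for μ is Normal. Precision-weighted mean: (1/4.3·3.4 + 6/8.5·-5.80) / (1/4.3 + 6/8.5) = -3.520.
A Normal posterior is symmetric, so mode = mean.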